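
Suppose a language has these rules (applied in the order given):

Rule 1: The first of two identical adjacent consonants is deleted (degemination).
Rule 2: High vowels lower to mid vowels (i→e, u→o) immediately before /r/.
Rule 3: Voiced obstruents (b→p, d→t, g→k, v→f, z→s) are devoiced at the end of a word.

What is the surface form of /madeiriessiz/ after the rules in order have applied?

Rule 1 (degemination): /ss/ is a geminate; the first /s/ deletes. /madeiriessiz/ → madeiriesiz.
Rule 2 (pre-rhotic lowering): /i/ is a high vowel immediately before /r/, so it lowers to [e]. /madeiriesiz/ → madeeriesiz.
Rule 3 (final devoicing): /z/ is a voiced obstruent in word-final position, so it devoices to [s]. /madeeriesiz/ → madeeriesis.

madeeriesis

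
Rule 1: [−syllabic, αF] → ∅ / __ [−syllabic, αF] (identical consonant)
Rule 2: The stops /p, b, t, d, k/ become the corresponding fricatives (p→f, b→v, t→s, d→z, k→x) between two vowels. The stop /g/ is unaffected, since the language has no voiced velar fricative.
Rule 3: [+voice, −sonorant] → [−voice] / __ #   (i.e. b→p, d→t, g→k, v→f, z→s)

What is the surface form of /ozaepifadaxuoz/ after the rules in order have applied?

ozaefifazaxuos

Rule 1 (degemination): no segment meets the environment; /ozaepifadaxuoz/ is unchanged.
Rule 2 (intervocalic spirantization): /p/ is a stop between vowels /e/ and /i/, so it spirantizes to the fricative [f]. /d/ is a stop between vowels /a/ and /a/, so it spirantizes to the fricative [z]. /ozaepifadaxuoz/ → ozaefifazaxuoz.
Rule 3 (final devoicing): /z/ is a voiced obstruent in word-final position, so it devoices to [s]. /ozaefifazaxuoz/ → ozaefifazaxuos.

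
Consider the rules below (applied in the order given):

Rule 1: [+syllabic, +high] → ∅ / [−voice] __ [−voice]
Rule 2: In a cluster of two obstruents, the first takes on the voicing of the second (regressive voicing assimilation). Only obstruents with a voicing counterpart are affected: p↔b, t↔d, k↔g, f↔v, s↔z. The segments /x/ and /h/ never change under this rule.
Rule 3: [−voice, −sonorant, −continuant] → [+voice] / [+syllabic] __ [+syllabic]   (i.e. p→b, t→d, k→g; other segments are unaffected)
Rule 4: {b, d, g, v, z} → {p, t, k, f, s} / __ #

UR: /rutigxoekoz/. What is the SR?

Rule 1 (high vowel syncope): no segment meets the environment; /rutigxoekoz/ is unchanged.
Rule 2 (regressive voicing assimilation): /g/ precedes the voiceless obstruent /x/, so it devoices to [k] by assimilation. /rutigxoekoz/ → rutikxoekoz.
Rule 3 (intervocalic voicing): /t/ is a voiceless stop between vowels /u/ and /i/, so it voices to [d]. /k/ is a voiceless stop between vowels /e/ and /o/, so it voices to [g]. /rutikxoekoz/ → rudikxoegoz.
Rule 4 (final devoicing): /z/ is a voiced obstruent in word-final position, so it devoices to [s]. /rudikxoegoz/ → rudikxoegos.

rudikxoegos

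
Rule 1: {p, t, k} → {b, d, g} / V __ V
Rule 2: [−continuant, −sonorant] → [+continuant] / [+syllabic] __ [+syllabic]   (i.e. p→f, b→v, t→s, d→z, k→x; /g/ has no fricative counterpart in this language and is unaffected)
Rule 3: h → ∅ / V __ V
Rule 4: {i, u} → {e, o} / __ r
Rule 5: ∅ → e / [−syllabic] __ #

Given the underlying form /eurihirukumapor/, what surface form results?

Rule 1 (intervocalic voicing): /k/ is a voiceless stop between vowels /u/ and /u/, so it voices to [g]. /p/ is a voiceless stop between vowels /a/ and /o/, so it voices to [b]. /eurihirukumapor/ → eurihirugumabor.
Rule 2 (intervocalic spirantization): /b/ is a stop between vowels /a/ and /o/, so it spirantizes to the fricative [v]. /eurihirugumabor/ → eurihirugumavor.
Rule 3 (intervocalic h-deletion): /h/ occurs between vowels /i/ and /i/, so it deletes. /eurihirugumavor/ → euriirugumavor.
Rule 4 (pre-rhotic lowering): /u/ is a high vowel immediately before /r/, so it lowers to [o]. /i/ is a high vowel immediately before /r/, so it lowers to [e]. /euriirugumavor/ → eorierugumavor.
Rule 5 (final e-epenthesis): the form ends in the consonant /r/, so [e] is inserted word-finally. /eorierugumavor/ → eorierugumavore.

eorierugumavore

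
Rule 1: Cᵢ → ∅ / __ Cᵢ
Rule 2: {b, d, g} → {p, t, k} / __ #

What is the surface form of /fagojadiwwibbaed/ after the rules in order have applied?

Rule 1 (degemination): /ww/ is a geminate; the first /w/ deletes. /bb/ is a geminate; the first /b/ deletes. /fagojadiwwibbaed/ → fagojadiwibaed.
Rule 2 (final devoicing): /d/ is a voiced stop in word-final position, so it devoices to [t]. /fagojadiwibaed/ → fagojadiwibaet.

fagojadiwibaet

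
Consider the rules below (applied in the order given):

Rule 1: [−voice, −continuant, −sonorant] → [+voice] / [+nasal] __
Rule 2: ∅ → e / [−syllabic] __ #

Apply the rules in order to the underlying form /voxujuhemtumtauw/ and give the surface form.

Rule 1 (post-nasal voicing): /t/ is a voiceless stop immediately after the nasal /m/, so it voices to [d]. /t/ is a voiceless stop immediately after the nasal /m/, so it voices to [d]. /voxujuhemtumtauw/ → voxujuhemdumdauw.
Rule 2 (final e-epenthesis): the form ends in the consonant /w/, so [e] is inserted word-finally. /voxujuhemdumdauw/ → voxujuhemdumdauwe.

voxujuhemdumdauwe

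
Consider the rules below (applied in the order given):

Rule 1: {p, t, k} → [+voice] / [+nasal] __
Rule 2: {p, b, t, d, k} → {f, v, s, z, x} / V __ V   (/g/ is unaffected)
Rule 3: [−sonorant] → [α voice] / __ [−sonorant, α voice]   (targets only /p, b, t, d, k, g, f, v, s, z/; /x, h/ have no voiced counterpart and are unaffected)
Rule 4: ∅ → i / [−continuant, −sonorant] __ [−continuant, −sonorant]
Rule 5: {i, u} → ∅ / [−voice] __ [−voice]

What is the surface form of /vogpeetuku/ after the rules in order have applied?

Rule 1 (post-nasal voicing): no segment meets the environment; /vogpeetuku/ is unchanged.
Rule 2 (intervocalic spirantization): /t/ is a stop between vowels /e/ and /u/, so it spirantizes to the fricative [s]. /k/ is a stop between vowels /u/ and /u/, so it spirantizes to the fricative [x]. /vogpeetuku/ → vogpeesuxu.
Rule 3 (regressive voicing assimilation): /g/ precedes the voiceless obstruent /p/, so it devoices to [k] by assimilation. /vogpeesuxu/ → vokpeesuxu.
Rule 4 (stop-cluster i-epenthesis): /k/ and /p/ form a stop–stop cluster, so [i] is inserted between them. /vokpeesuxu/ → vokipeesuxu.
Rule 5 (high vowel syncope): /i/ is a high vowel flanked by voiceless consonants /k/ and /p/, so it deletes. /u/ is a high vowel flanked by voiceless consonants /s/ and /x/, so it deletes. /vokipeesuxu/ → vokpeesxu.

vokpeesxu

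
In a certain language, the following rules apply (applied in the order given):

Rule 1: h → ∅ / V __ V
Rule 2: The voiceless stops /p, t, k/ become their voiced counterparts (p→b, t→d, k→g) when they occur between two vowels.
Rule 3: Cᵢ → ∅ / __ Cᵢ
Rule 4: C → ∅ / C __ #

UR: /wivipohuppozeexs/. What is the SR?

wiviboupozeex

Rule 1 (intervocalic h-deletion): /h/ occurs between vowels /o/ and /u/, so it deletes. /wivipohuppozeexs/ → wivipouppozeexs.
Rule 2 (intervocalic voicing): /p/ is a voiceless stop between vowels /i/ and /o/, so it voices to [b]. /wivipouppozeexs/ → wivibouppozeexs.
Rule 3 (degemination): /pp/ is a geminate; the first /p/ deletes. /wivibouppozeexs/ → wiviboupozeexs.
Rule 4 (final cluster simplification): /s/ is the second consonant of a word-final cluster /xs/, so it deletes. /wiviboupozeexs/ → wiviboupozeex.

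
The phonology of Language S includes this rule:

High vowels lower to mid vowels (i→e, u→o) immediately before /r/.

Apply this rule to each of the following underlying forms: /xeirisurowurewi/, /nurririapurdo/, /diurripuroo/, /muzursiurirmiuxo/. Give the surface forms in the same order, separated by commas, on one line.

xeerisoroworewi, norreriapordo, diorriporoo, muzorsiorermiuxo

/xeirisurowurewi/: /i/ is a high vowel immediately before /r/, so it lowers to [e]. /u/ is a high vowel immediately before /r/, so it lowers to [o]. /u/ is a high vowel immediately before /r/, so it lowers to [o]. → [xeerisoroworewi].
/nurririapurdo/: /u/ is a high vowel immediately before /r/, so it lowers to [o]. /i/ is a high vowel immediately before /r/, so it lowers to [e]. /u/ is a high vowel immediately before /r/, so it lowers to [o]. → [norreriapordo].
/diurripuroo/: /u/ is a high vowel immediately before /r/, so it lowers to [o]. /u/ is a high vowel immediately before /r/, so it lowers to [o]. → [diorriporoo].
/muzursiurirmiuxo/: /u/ is a high vowel immediately before /r/, so it lowers to [o]. /u/ is a high vowel immediately before /r/, so it lowers to [o]. /i/ is a high vowel immediately before /r/, so it lowers to [e]. → [muzorsiorermiuxo].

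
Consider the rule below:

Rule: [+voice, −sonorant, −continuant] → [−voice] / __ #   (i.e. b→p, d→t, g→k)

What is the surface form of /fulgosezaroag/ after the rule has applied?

fulgosezaroak

Scanning /fulgosezaroag/: /g/ at position 4 is not in the conditioning environment; /g/ is a voiced stop in word-final position, so it devoices to [k].
Result: [fulgosezaroak].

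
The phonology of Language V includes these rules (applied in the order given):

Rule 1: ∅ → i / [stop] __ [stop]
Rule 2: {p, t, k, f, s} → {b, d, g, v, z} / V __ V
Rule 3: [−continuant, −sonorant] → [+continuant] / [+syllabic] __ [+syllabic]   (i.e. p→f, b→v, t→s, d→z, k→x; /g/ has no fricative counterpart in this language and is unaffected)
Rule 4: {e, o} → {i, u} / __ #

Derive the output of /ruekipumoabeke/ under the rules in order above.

ruegivumoavegi

Rule 1 (stop-cluster i-epenthesis): no segment meets the environment; /ruekipumoabeke/ is unchanged.
Rule 2 (intervocalic voicing): /k/ is a voiceless obstruent between vowels /e/ and /i/, so it voices to [g]. /p/ is a voiceless obstruent between vowels /i/ and /u/, so it voices to [b]. /k/ is a voiceless obstruent between vowels /e/ and /e/, so it voices to [g]. /ruekipumoabeke/ → ruegibumoabege.
Rule 3 (intervocalic spirantization): /b/ is a stop between vowels /i/ and /u/, so it spirantizes to the fricative [v]. /b/ is a stop between vowels /a/ and /e/, so it spirantizes to the fricative [v]. /ruegibumoabege/ → ruegivumoavege.
Rule 4 (final vowel raising): /e/ is a mid vowel in word-final position, so it raises to [i]. /ruegivumoavege/ → ruegivumoavegi.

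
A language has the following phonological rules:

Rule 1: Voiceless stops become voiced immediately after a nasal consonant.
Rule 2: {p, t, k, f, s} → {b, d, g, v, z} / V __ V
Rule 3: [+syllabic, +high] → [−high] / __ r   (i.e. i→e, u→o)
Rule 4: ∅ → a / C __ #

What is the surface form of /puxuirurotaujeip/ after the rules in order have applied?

Rule 1 (post-nasal voicing): no segment meets the environment; /puxuirurotaujeip/ is unchanged.
Rule 2 (intervocalic voicing): /t/ is a voiceless obstruent between vowels /o/ and /a/, so it voices to [d]. /puxuirurotaujeip/ → puxuirurodaujeip.
Rule 3 (pre-rhotic lowering): /i/ is a high vowel immediately before /r/, so it lowers to [e]. /u/ is a high vowel immediately before /r/, so it lowers to [o]. /puxuirurodaujeip/ → puxuerorodaujeip.
Rule 4 (final a-epenthesis): the form ends in the consonant /p/, so [a] is inserted word-finally. /puxuerorodaujeip/ → puxuerorodaujeipa.

puxuerorodaujeipa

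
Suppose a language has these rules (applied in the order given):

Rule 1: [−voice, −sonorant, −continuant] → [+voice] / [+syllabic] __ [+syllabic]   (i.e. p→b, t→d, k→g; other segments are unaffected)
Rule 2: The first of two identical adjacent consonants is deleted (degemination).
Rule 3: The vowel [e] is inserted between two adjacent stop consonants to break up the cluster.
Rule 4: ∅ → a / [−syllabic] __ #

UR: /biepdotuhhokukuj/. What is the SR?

Rule 1 (intervocalic voicing): /t/ is a voiceless stop between vowels /o/ and /u/, so it voices to [d]. /k/ is a voiceless stop between vowels /o/ and /u/, so it voices to [g]. /k/ is a voiceless stop between vowels /u/ and /u/, so it voices to [g]. /biepdotuhhokukuj/ → biepdoduhhoguguj.
Rule 2 (degemination): /hh/ is a geminate; the first /h/ deletes. /biepdoduhhoguguj/ → biepdoduhoguguj.
Rule 3 (stop-cluster e-epenthesis): /p/ and /d/ form a stop–stop cluster, so [e] is inserted between them. /biepdoduhoguguj/ → biepedoduhoguguj.
Rule 4 (final a-epenthesis): the form ends in the consonant /j/, so [a] is inserted word-finally. /biepedoduhoguguj/ → biepedoduhoguguja.

biepedoduhoguguja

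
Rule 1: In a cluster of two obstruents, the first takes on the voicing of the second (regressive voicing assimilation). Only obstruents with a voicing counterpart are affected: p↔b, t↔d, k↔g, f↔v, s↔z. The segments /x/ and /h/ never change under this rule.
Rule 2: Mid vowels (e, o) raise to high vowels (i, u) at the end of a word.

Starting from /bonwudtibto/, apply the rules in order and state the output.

Rule 1 (regressive voicing assimilation): /d/ precedes the voiceless obstruent /t/, so it devoices to [t] by assimilation. /b/ precedes the voiceless obstruent /t/, so it devoices to [p] by assimilation. /bonwudtibto/ → bonwuttipto.
Rule 2 (final vowel raising): /o/ is a mid vowel in word-final position, so it raises to [u]. /bonwuttipto/ → bonwuttiptu.

bonwuttiptu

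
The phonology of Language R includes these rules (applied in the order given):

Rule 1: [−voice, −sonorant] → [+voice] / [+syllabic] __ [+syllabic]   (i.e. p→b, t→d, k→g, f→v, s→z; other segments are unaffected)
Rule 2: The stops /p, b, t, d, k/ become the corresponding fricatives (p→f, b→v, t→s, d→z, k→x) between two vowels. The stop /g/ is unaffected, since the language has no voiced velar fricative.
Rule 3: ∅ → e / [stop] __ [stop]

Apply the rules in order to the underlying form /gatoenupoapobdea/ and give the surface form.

Rule 1 (intervocalic voicing): /t/ is a voiceless obstruent between vowels /a/ and /o/, so it voices to [d]. /p/ is a voiceless obstruent between vowels /u/ and /o/, so it voices to [b]. /p/ is a voiceless obstruent between vowels /a/ and /o/, so it voices to [b]. /gatoenupoapobdea/ → gadoenuboabobdea.
Rule 2 (intervocalic spirantization): /d/ is a stop between vowels /a/ and /o/, so it spirantizes to the fricative [z]. /b/ is a stop between vowels /u/ and /o/, so it spirantizes to the fricative [v]. /b/ is a stop between vowels /a/ and /o/, so it spirantizes to the fricative [v]. /gadoenuboabobdea/ → gazoenuvoavobdea.
Rule 3 (stop-cluster e-epenthesis): /b/ and /d/ form a stop–stop cluster, so [e] is inserted between them. /gazoenuvoavobdea/ → gazoenuvoavobedea.

gazoenuvoavobedea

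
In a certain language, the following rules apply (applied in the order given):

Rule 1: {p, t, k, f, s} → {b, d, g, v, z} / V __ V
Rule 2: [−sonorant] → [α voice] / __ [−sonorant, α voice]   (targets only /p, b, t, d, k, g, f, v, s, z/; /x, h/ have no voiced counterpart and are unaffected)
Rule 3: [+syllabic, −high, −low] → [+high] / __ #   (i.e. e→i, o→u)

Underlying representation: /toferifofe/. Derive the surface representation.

toverivovi

Rule 1 (intervocalic voicing): /f/ is a voiceless obstruent between vowels /o/ and /e/, so it voices to [v]. /f/ is a voiceless obstruent between vowels /i/ and /o/, so it voices to [v]. /f/ is a voiceless obstruent between vowels /o/ and /e/, so it voices to [v]. /toferifofe/ → toverivove.
Rule 2 (regressive voicing assimilation): no segment meets the environment; /toverivove/ is unchanged.
Rule 3 (final vowel raising): /e/ is a mid vowel in word-final position, so it raises to [i]. /toverivove/ → toverivovi.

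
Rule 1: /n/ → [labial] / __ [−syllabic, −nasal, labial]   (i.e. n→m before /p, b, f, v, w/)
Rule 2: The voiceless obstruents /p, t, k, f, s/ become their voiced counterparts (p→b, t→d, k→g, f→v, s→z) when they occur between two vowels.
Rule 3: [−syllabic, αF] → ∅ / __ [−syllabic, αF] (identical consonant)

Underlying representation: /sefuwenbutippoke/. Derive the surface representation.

sevuwembudipoge

Rule 1 (nasal place assimilation): /n/ precedes the labial consonant /b/, so it assimilates in place to [m]. /sefuwenbutippoke/ → sefuwembutippoke.
Rule 2 (intervocalic voicing): /f/ is a voiceless obstruent between vowels /e/ and /u/, so it voices to [v]. /t/ is a voiceless obstruent between vowels /u/ and /i/, so it voices to [d]. /k/ is a voiceless obstruent between vowels /o/ and /e/, so it voices to [g]. /sefuwembutippoke/ → sevuwembudippoge.
Rule 3 (degemination): /pp/ is a geminate; the first /p/ deletes. /sevuwembudippoge/ → sevuwembudipoge.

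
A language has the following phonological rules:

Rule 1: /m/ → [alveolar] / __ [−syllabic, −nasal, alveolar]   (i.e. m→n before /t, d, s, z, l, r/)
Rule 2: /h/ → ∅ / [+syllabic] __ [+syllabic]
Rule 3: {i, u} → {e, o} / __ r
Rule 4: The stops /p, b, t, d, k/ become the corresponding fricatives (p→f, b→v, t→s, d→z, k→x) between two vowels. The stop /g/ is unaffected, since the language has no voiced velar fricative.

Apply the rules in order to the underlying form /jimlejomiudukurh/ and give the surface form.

jinlejomiuzuxorh

Rule 1 (nasal place assimilation): /m/ precedes the alveolar consonant /l/, so it assimilates in place to [n]. /jimlejomiudukurh/ → jinlejomiudukurh.
Rule 2 (intervocalic h-deletion): no segment meets the environment; /jinlejomiudukurh/ is unchanged.
Rule 3 (pre-rhotic lowering): /u/ is a high vowel immediately before /r/, so it lowers to [o]. /jinlejomiudukurh/ → jinlejomiudukorh.
Rule 4 (intervocalic spirantization): /d/ is a stop between vowels /u/ and /u/, so it spirantizes to the fricative [z]. /k/ is a stop between vowels /u/ and /o/, so it spirantizes to the fricative [x]. /jinlejomiudukorh/ → jinlejomiuzuxorh.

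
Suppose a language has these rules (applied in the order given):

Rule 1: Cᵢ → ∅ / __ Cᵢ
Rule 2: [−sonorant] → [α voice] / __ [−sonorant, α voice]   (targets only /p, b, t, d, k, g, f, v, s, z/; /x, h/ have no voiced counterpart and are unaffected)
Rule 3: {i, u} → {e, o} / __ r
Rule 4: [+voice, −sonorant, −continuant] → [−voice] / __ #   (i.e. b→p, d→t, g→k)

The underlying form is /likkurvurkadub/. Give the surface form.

Rule 1 (degemination): /kk/ is a geminate; the first /k/ deletes. /likkurvurkadub/ → likurvurkadub.
Rule 2 (regressive voicing assimilation): no segment meets the environment; /likurvurkadub/ is unchanged.
Rule 3 (pre-rhotic lowering): /u/ is a high vowel immediately before /r/, so it lowers to [o]. /u/ is a high vowel immediately before /r/, so it lowers to [o]. /likurvurkadub/ → likorvorkadub.
Rule 4 (final devoicing): /b/ is a voiced stop in word-final position, so it devoices to [p]. /likorvorkadub/ → likorvorkadup.

likorvorkadup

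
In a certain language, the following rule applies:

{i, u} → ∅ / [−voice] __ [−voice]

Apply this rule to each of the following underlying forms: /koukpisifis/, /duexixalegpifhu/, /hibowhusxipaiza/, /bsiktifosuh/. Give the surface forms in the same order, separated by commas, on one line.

/koukpisifis/: /i/ is a high vowel flanked by voiceless consonants /p/ and /s/, so it deletes. /i/ is a high vowel flanked by voiceless consonants /s/ and /f/, so it deletes. /i/ is a high vowel flanked by voiceless consonants /f/ and /s/, so it deletes. → [koukpsfs].
/duexixalegpifhu/: /i/ is a high vowel flanked by voiceless consonants /x/ and /x/, so it deletes. /i/ is a high vowel flanked by voiceless consonants /p/ and /f/, so it deletes. → [duexxalegpfhu].
/hibowhusxipaiza/: /u/ is a high vowel flanked by voiceless consonants /h/ and /s/, so it deletes. /i/ is a high vowel flanked by voiceless consonants /x/ and /p/, so it deletes. → [hibowhsxpaiza].
/bsiktifosuh/: /i/ is a high vowel flanked by voiceless consonants /s/ and /k/, so it deletes. /i/ is a high vowel flanked by voiceless consonants /t/ and /f/, so it deletes. /u/ is a high vowel flanked by voiceless consonants /s/ and /h/, so it deletes. → [bsktfosh].

koukpsfs, duexxalegpfhu, hibowhsxpaiza, bsktfosh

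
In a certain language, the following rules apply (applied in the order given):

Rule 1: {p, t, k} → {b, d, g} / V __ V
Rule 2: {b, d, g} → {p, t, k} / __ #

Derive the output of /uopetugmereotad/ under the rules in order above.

uobedugmereodat

Rule 1 (intervocalic voicing): /p/ is a voiceless stop between vowels /o/ and /e/, so it voices to [b]. /t/ is a voiceless stop between vowels /e/ and /u/, so it voices to [d]. /t/ is a voiceless stop between vowels /o/ and /a/, so it voices to [d]. /uopetugmereotad/ → uobedugmereodad.
Rule 2 (final devoicing): /d/ is a voiced stop in word-final position, so it devoices to [t]. /uobedugmereodad/ → uobedugmereodat.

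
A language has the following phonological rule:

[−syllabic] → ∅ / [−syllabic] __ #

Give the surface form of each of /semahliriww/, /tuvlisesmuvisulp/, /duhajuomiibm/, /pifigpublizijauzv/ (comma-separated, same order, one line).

semahliriw, tuvlisesmuvisul, duhajuomiib, pifigpublizijauz

/semahliriww/: /w/ is the second consonant of a word-final cluster /ww/, so it deletes. → [semahliriw].
/tuvlisesmuvisulp/: /p/ is the second consonant of a word-final cluster /lp/, so it deletes. → [tuvlisesmuvisul].
/duhajuomiibm/: /m/ is the second consonant of a word-final cluster /bm/, so it deletes. → [duhajuomiib].
/pifigpublizijauzv/: /v/ is the second consonant of a word-final cluster /zv/, so it deletes. → [pifigpublizijauz].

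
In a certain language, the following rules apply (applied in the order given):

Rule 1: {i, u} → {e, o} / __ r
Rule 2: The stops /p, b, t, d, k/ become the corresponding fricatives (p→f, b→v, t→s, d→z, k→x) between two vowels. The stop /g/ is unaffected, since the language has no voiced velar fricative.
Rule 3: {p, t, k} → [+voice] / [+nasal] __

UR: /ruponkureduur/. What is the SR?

Rule 1 (pre-rhotic lowering): /u/ is a high vowel immediately before /r/, so it lowers to [o]. /u/ is a high vowel immediately before /r/, so it lowers to [o]. /ruponkureduur/ → ruponkoreduor.
Rule 2 (intervocalic spirantization): /p/ is a stop between vowels /u/ and /o/, so it spirantizes to the fricative [f]. /d/ is a stop between vowels /e/ and /u/, so it spirantizes to the fricative [z]. /ruponkoreduor/ → rufonkorezuor.
Rule 3 (post-nasal voicing): /k/ is a voiceless stop immediately after the nasal /n/, so it voices to [g]. /rufonkorezuor/ → rufongorezuor.

rufongorezuor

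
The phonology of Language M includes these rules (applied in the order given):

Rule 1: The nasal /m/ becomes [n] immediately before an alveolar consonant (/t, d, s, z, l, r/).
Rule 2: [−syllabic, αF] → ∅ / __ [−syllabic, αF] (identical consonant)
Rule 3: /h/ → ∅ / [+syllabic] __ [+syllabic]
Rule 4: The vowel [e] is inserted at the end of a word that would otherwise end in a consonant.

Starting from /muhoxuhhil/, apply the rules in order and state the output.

Rule 1 (nasal place assimilation): no segment meets the environment; /muhoxuhhil/ is unchanged.
Rule 2 (degemination): /hh/ is a geminate; the first /h/ deletes. /muhoxuhhil/ → muhoxuhil.
Rule 3 (intervocalic h-deletion): /h/ occurs between vowels /u/ and /o/, so it deletes. /h/ occurs between vowels /u/ and /i/, so it deletes. /muhoxuhil/ → muoxuil.
Rule 4 (final e-epenthesis): the form ends in the consonant /l/, so [e] is inserted word-finally. /muoxuil/ → muoxuile.

muoxuile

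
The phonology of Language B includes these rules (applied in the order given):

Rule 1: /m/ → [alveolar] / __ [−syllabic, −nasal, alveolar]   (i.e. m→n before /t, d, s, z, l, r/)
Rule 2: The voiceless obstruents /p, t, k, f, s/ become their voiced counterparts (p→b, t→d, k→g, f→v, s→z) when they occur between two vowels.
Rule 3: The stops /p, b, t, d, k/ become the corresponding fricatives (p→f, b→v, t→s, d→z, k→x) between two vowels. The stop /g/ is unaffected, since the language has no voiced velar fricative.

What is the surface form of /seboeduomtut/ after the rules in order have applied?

Rule 1 (nasal place assimilation): /m/ precedes the alveolar consonant /t/, so it assimilates in place to [n]. /seboeduomtut/ → seboeduontut.
Rule 2 (intervocalic voicing): no segment meets the environment; /seboeduontut/ is unchanged.
Rule 3 (intervocalic spirantization): /b/ is a stop between vowels /e/ and /o/, so it spirantizes to the fricative [v]. /d/ is a stop between vowels /e/ and /u/, so it spirantizes to the fricative [z]. /seboeduontut/ → sevoezuontut.

sevoezuontut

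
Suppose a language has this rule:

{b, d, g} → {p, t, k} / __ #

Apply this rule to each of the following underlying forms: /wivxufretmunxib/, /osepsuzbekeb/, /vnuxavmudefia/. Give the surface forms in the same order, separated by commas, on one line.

/wivxufretmunxib/: /b/ is a voiced stop in word-final position, so it devoices to [p]. → [wivxufretmunxip].
/osepsuzbekeb/: /b/ is a voiced stop in word-final position, so it devoices to [p]. → [osepsuzbekep].
/vnuxavmudefia/: the rule's environment is not met; surfaces unchanged as [vnuxavmudefia].

wivxufretmunxip, osepsuzbekep, vnuxavmudefia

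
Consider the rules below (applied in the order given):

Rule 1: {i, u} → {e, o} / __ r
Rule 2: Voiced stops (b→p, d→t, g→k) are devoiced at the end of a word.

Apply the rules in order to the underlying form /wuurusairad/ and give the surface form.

Rule 1 (pre-rhotic lowering): /u/ is a high vowel immediately before /r/, so it lowers to [o]. /i/ is a high vowel immediately before /r/, so it lowers to [e]. /wuurusairad/ → wuorusaerad.
Rule 2 (final devoicing): /d/ is a voiced stop in word-final position, so it devoices to [t]. /wuorusaerad/ → wuorusaerat.

wuorusaerat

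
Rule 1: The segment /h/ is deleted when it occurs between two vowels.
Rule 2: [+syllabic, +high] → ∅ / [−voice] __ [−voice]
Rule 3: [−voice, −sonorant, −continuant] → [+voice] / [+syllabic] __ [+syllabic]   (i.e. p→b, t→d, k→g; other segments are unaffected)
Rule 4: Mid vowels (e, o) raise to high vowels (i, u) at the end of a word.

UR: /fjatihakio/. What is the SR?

fjadiagiu

Rule 1 (intervocalic h-deletion): /h/ occurs between vowels /i/ and /a/, so it deletes. /fjatihakio/ → fjatiakio.
Rule 2 (high vowel syncope): no segment meets the environment; /fjatiakio/ is unchanged.
Rule 3 (intervocalic voicing): /t/ is a voiceless stop between vowels /a/ and /i/, so it voices to [d]. /k/ is a voiceless stop between vowels /a/ and /i/, so it voices to [g]. /fjatiakio/ → fjadiagio.
Rule 4 (final vowel raising): /o/ is a mid vowel in word-final position, so it raises to [u]. /fjadiagio/ → fjadiagiu.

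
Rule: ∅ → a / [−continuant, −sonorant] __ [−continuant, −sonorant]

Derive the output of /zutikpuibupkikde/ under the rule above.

/k/ and /p/ form a stop–stop cluster, so [a] is inserted between them.
/p/ and /k/ form a stop–stop cluster, so [a] is inserted between them.
/k/ and /d/ form a stop–stop cluster, so [a] is inserted between them.
Surface form: [zutikapuibupakikade].

zutikapuibupakikade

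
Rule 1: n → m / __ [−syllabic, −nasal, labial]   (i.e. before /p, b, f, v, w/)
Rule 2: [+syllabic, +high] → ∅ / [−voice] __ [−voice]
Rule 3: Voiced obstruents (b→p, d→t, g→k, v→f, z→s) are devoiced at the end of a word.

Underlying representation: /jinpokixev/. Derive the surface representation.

jimpokxef

Rule 1 (nasal place assimilation): /n/ precedes the labial consonant /p/, so it assimilates in place to [m]. /jinpokixev/ → jimpokixev.
Rule 2 (high vowel syncope): /i/ is a high vowel flanked by voiceless consonants /k/ and /x/, so it deletes. /jimpokixev/ → jimpokxev.
Rule 3 (final devoicing): /v/ is a voiced obstruent in word-final position, so it devoices to [f]. /jimpokxev/ → jimpokxef.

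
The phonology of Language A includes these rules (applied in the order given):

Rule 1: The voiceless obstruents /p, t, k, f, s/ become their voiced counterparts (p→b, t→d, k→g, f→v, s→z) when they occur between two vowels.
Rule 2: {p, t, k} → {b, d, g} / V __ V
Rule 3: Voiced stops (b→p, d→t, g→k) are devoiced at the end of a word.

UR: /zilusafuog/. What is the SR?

Rule 1 (intervocalic voicing): /s/ is a voiceless obstruent between vowels /u/ and /a/, so it voices to [z]. /f/ is a voiceless obstruent between vowels /a/ and /u/, so it voices to [v]. /zilusafuog/ → ziluzavuog.
Rule 2 (intervocalic voicing): no segment meets the environment; /ziluzavuog/ is unchanged.
Rule 3 (final devoicing): /g/ is a voiced stop in word-final position, so it devoices to [k]. /ziluzavuog/ → ziluzavuok.

ziluzavuok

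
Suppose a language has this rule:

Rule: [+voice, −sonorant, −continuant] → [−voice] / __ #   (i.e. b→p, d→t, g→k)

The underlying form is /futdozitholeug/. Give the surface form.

futdozitholeuk

/g/ is a voiced stop in word-final position, so it devoices to [k].
The other instance of /d/ does not occur in the required environment and remains unchanged.
Surface form: [futdozitholeuk].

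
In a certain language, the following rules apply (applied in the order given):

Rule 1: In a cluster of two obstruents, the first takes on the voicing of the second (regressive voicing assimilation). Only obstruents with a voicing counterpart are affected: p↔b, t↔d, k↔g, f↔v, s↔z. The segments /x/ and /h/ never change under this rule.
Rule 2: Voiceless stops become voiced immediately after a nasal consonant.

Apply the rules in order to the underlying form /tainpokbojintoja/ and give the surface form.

tainbogbojindoja

Rule 1 (regressive voicing assimilation): /k/ precedes the voiced obstruent /b/, so it voices to [g] by assimilation. /tainpokbojintoja/ → tainpogbojintoja.
Rule 2 (post-nasal voicing): /p/ is a voiceless stop immediately after the nasal /n/, so it voices to [b]. /t/ is a voiceless stop immediately after the nasal /n/, so it voices to [d]. /tainpogbojintoja/ → tainbogbojindoja.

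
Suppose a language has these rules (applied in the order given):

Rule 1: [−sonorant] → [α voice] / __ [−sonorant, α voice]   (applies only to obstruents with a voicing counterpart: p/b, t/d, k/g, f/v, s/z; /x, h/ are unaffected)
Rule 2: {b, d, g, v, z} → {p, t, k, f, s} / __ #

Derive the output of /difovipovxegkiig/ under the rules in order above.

Rule 1 (regressive voicing assimilation): /v/ precedes the voiceless obstruent /x/, so it devoices to [f] by assimilation. /g/ precedes the voiceless obstruent /k/, so it devoices to [k] by assimilation. /difovipovxegkiig/ → difovipofxekkiig.
Rule 2 (final devoicing): /g/ is a voiced obstruent in word-final position, so it devoices to [k]. /difovipofxekkiig/ → difovipofxekkiik.

difovipofxekkiik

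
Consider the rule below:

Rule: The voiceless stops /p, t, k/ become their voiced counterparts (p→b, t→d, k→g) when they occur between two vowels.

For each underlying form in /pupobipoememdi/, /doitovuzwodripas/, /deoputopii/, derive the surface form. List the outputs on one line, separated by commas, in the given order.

pubobiboememdi, doidovuzwodribas, deobudobii

/pupobipoememdi/: /p/ is a voiceless stop between vowels /u/ and /o/, so it voices to [b]. /p/ is a voiceless stop between vowels /i/ and /o/, so it voices to [b]. → [pubobiboememdi].
/doitovuzwodripas/: /t/ is a voiceless stop between vowels /i/ and /o/, so it voices to [d]. /p/ is a voiceless stop between vowels /i/ and /a/, so it voices to [b]. → [doidovuzwodribas].
/deoputopii/: /p/ is a voiceless stop between vowels /o/ and /u/, so it voices to [b]. /t/ is a voiceless stop between vowels /u/ and /o/, so it voices to [d]. /p/ is a voiceless stop between vowels /o/ and /i/, so it voices to [b]. → [deobudobii].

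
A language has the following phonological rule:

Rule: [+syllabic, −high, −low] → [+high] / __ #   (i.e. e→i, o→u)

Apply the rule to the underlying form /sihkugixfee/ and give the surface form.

sihkugixfei

/e/ is a mid vowel in word-final position, so it raises to [i].
The other instance of /e/ does not occur in the required environment and remains unchanged.
Surface form: [sihkugixfei].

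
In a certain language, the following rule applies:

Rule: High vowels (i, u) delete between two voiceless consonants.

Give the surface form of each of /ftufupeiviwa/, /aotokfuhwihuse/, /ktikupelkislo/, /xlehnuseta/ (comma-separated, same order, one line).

ftfpeiviwa, aotokfhwihse, ktkpelkslo, xlehnuseta

/ftufupeiviwa/: /u/ is a high vowel flanked by voiceless consonants /t/ and /f/, so it deletes. /u/ is a high vowel flanked by voiceless consonants /f/ and /p/, so it deletes. → [ftfpeiviwa].
/aotokfuhwihuse/: /u/ is a high vowel flanked by voiceless consonants /f/ and /h/, so it deletes. /u/ is a high vowel flanked by voiceless consonants /h/ and /s/, so it deletes. → [aotokfhwihse].
/ktikupelkislo/: /i/ is a high vowel flanked by voiceless consonants /t/ and /k/, so it deletes. /u/ is a high vowel flanked by voiceless consonants /k/ and /p/, so it deletes. /i/ is a high vowel flanked by voiceless consonants /k/ and /s/, so it deletes. → [ktkpelkslo].
/xlehnuseta/: the rule's environment is not met; surfaces unchanged as [xlehnuseta].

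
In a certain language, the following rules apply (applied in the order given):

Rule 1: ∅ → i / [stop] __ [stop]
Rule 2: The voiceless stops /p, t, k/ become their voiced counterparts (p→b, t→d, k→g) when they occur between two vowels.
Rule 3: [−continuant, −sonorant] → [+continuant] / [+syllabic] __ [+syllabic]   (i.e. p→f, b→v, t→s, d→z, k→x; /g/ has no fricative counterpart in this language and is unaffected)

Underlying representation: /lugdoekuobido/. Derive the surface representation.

Rule 1 (stop-cluster i-epenthesis): /g/ and /d/ form a stop–stop cluster, so [i] is inserted between them. /lugdoekuobido/ → lugidoekuobido.
Rule 2 (intervocalic voicing): /k/ is a voiceless stop between vowels /e/ and /u/, so it voices to [g]. /lugidoekuobido/ → lugidoeguobido.
Rule 3 (intervocalic spirantization): /d/ is a stop between vowels /i/ and /o/, so it spirantizes to the fricative [z]. /b/ is a stop between vowels /o/ and /i/, so it spirantizes to the fricative [v]. /d/ is a stop between vowels /i/ and /o/, so it spirantizes to the fricative [z]. /lugidoeguobido/ → lugizoeguovizo.

lugizoeguovizo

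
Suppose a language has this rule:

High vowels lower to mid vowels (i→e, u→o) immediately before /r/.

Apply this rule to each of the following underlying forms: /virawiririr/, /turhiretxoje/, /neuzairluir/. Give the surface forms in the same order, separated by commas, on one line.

verawererer, torheretxoje, neuzaerluer

/virawiririr/: /i/ is a high vowel immediately before /r/, so it lowers to [e]. /i/ is a high vowel immediately before /r/, so it lowers to [e]. /i/ is a high vowel immediately before /r/, so it lowers to [e]. /i/ is a high vowel immediately before /r/, so it lowers to [e]. → [verawererer].
/turhiretxoje/: /u/ is a high vowel immediately before /r/, so it lowers to [o]. /i/ is a high vowel immediately before /r/, so it lowers to [e]. → [torheretxoje].
/neuzairluir/: /i/ is a high vowel immediately before /r/, so it lowers to [e]. /i/ is a high vowel immediately before /r/, so it lowers to [e]. → [neuzaerluer].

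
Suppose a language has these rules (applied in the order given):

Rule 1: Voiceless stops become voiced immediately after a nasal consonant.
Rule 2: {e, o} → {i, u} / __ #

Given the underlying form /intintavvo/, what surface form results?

Rule 1 (post-nasal voicing): /t/ is a voiceless stop immediately after the nasal /n/, so it voices to [d]. /t/ is a voiceless stop immediately after the nasal /n/, so it voices to [d]. /intintavvo/ → indindavvo.
Rule 2 (final vowel raising): /o/ is a mid vowel in word-final position, so it raises to [u]. /indindavvo/ → indindavvu.

indindavvu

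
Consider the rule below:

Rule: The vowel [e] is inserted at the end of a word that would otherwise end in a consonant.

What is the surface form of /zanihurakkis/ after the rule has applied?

the form ends in the consonant /s/, so [e] is inserted word-finally.
Surface form: [zanihurakkise].

zanihurakkise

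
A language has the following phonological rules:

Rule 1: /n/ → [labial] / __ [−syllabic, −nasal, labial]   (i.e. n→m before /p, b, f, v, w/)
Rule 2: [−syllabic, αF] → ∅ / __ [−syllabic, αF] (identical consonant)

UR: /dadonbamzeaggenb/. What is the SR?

dadombamzeagemb

Rule 1 (nasal place assimilation): /n/ precedes the labial consonant /b/, so it assimilates in place to [m]. /n/ precedes the labial consonant /b/, so it assimilates in place to [m]. /dadonbamzeaggenb/ → dadombamzeaggemb.
Rule 2 (degemination): /gg/ is a geminate; the first /g/ deletes. /dadombamzeaggemb/ → dadombamzeagemb.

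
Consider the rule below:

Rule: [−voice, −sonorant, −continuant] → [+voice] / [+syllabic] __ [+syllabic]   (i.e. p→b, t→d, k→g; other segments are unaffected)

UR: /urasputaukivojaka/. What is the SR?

uraspudaugivojaga

/t/ is a voiceless stop between vowels /u/ and /a/, so it voices to [d].
/k/ is a voiceless stop between vowels /u/ and /i/, so it voices to [g].
/k/ is a voiceless stop between vowels /a/ and /a/, so it voices to [g].
Surface form: [uraspudaugivojaga].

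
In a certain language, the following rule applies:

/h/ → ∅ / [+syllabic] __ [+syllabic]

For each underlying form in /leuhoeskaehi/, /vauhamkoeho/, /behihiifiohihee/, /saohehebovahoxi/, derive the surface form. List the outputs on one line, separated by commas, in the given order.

leuoeskaei, vauamkoeo, beiiifioiee, saoeebovaoxi

/leuhoeskaehi/: /h/ occurs between vowels /u/ and /o/, so it deletes. /h/ occurs between vowels /e/ and /i/, so it deletes. → [leuoeskaei].
/vauhamkoeho/: /h/ occurs between vowels /u/ and /a/, so it deletes. /h/ occurs between vowels /e/ and /o/, so it deletes. → [vauamkoeo].
/behihiifiohihee/: /h/ occurs between vowels /e/ and /i/, so it deletes. /h/ occurs between vowels /i/ and /i/, so it deletes. /h/ occurs between vowels /o/ and /i/, so it deletes. /h/ occurs between vowels /i/ and /e/, so it deletes. → [beiiifioiee].
/saohehebovahoxi/: /h/ occurs between vowels /o/ and /e/, so it deletes. /h/ occurs between vowels /e/ and /e/, so it deletes. /h/ occurs between vowels /a/ and /o/, so it deletes. → [saoeebovaoxi].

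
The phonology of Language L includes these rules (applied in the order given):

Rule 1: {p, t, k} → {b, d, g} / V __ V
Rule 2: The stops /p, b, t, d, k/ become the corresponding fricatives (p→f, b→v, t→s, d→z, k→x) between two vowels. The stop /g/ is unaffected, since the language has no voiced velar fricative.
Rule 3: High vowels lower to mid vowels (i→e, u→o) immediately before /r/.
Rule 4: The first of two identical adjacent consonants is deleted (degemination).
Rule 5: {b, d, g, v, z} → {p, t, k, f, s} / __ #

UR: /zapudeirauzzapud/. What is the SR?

Rule 1 (intervocalic voicing): /p/ is a voiceless stop between vowels /a/ and /u/, so it voices to [b]. /p/ is a voiceless stop between vowels /a/ and /u/, so it voices to [b]. /zapudeirauzzapud/ → zabudeirauzzabud.
Rule 2 (intervocalic spirantization): /b/ is a stop between vowels /a/ and /u/, so it spirantizes to the fricative [v]. /d/ is a stop between vowels /u/ and /e/, so it spirantizes to the fricative [z]. /b/ is a stop between vowels /a/ and /u/, so it spirantizes to the fricative [v]. /zabudeirauzzabud/ → zavuzeirauzzavud.
Rule 3 (pre-rhotic lowering): /i/ is a high vowel immediately before /r/, so it lowers to [e]. /zavuzeirauzzavud/ → zavuzeerauzzavud.
Rule 4 (degemination): /zz/ is a geminate; the first /z/ deletes. /zavuzeerauzzavud/ → zavuzeerauzavud.
Rule 5 (final devoicing): /d/ is a voiced obstruent in word-final position, so it devoices to [t]. /zavuzeerauzavud/ → zavuzeerauzavut.

zavuzeerauzavut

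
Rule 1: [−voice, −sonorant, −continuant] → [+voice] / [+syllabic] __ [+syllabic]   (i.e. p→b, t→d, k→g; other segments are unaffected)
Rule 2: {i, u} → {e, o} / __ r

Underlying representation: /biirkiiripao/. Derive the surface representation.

Rule 1 (intervocalic voicing): /p/ is a voiceless stop between vowels /i/ and /a/, so it voices to [b]. /biirkiiripao/ → biirkiiribao.
Rule 2 (pre-rhotic lowering): /i/ is a high vowel immediately before /r/, so it lowers to [e]. /i/ is a high vowel immediately before /r/, so it lowers to [e]. /biirkiiribao/ → bierkieribao.

bierkieribao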